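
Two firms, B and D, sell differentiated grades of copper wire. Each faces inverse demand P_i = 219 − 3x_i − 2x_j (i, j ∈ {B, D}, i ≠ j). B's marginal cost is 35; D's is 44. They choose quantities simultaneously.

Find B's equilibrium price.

Firm B's profit: π = x_B(219 − 3x_B − 2x_D) − 35x_B.
∂π/∂x_B = 184 − 6x_B − 2x_D = 0 ⇒ x_B = 92/3 − (1/3)x_D.
Similarly x_D = 175/6 − (1/3)x_B.
Plugging x_D into B's best response: x_B = 92/3 − (1/3)(175/6 − (1/3)x_B) ⇒ (8/9)x_B = 377/18, so x_B = 23.5625.
Then x_D = 175/6 − (1/3)·23.5625 = 21.3125.
P_B = 219 − 3·23.5625 − 2·21.3125 = 105.6875.

105.6875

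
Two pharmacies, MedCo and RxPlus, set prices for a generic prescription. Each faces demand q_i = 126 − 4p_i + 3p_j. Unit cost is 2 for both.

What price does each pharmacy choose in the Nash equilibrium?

26.8

MedCo's profit: π = (p_{MedCo} − 2)(126 − 4p_{MedCo} + 3p_{RxPlus}).
∂π/∂p_{MedCo} = 134 − 8p_{MedCo} + 3p_{RxPlus} = 0 ⇒ p_{MedCo} = 16.75 + 0.375p_{RxPlus}.
The game is symmetric, so in equilibrium p_{RxPlus} = p_{MedCo}: the reaction function gives 0.625p_{MedCo} = 16.75, hence p_{MedCo} = 26.8.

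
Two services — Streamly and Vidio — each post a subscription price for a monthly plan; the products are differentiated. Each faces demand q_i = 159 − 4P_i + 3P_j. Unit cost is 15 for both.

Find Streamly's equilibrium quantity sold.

Streamly's profit: π = (P_{Streamly} − 15)(159 − 4P_{Streamly} + 3P_{Vidio}).
∂π/∂P_{Streamly} = 219 − 8P_{Streamly} + 3P_{Vidio} = 0 ⇒ P_{Streamly} = 27.375 + 0.375P_{Vidio}.
The game is symmetric, so in equilibrium P_{Vidio} = P_{Streamly}: the reaction function gives 0.625P_{Streamly} = 27.375, hence P_{Streamly} = 43.8.
q_{Streamly} = 159 − 4·43.8 + 3·43.8 = 115.2.

115.2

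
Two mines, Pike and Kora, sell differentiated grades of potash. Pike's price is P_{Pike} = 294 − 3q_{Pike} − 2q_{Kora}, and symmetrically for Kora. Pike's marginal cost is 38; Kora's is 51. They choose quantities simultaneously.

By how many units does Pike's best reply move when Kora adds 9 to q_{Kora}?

-3

Mine Pike's profit: π = q_{Pike}(294 − 3q_{Pike} − 2q_{Kora}) − 38q_{Pike}.
∂π/∂q_{Pike} = 256 − 6q_{Pike} − 2q_{Kora} = 0 ⇒ q_{Pike} = 128/3 − (1/3)q_{Kora}.
The reaction-function slope is −1/3, so a 9-unit rise in q_{Kora} moves q_{Pike} by −1/3 × 9 = −3. Pike's best response falls — the actions are strategic substitutes.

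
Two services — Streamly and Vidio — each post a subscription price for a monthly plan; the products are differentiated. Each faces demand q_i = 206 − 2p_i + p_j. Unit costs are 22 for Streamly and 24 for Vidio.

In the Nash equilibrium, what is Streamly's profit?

7589.12

Streamly's profit: π = (p_{Streamly} − 22)(206 − 2p_{Streamly} + p_{Vidio}).
∂π/∂p_{Streamly} = 250 − 4p_{Streamly} + p_{Vidio} = 0 ⇒ p_{Streamly} = 62.5 + 0.25p_{Vidio}.
Similarly p_{Vidio} = 63.5 + 0.25p_{Streamly}.
Substituting the second reaction function into the first: p_{Streamly} = 62.5 + 0.25(63.5 + 0.25p_{Streamly}), which gives 0.9375p_{Streamly} = 78.375 ⇒ p_{Streamly} = 83.6.
Then p_{Vidio} = 63.5 + 0.25·83.6 = 84.4.
q_{Streamly} = 206 − 2·83.6 + 84.4 = 123.2.
Profit = (83.6 − 22)·123.2 = 7589.12.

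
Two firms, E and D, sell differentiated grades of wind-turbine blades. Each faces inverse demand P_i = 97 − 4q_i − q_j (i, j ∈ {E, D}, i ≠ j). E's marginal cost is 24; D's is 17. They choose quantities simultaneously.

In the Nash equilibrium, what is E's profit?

Firm E's profit: π = q_E(97 − 4q_E − q_D) − 24q_E.
∂π/∂q_E = 73 − 8q_E − q_D = 0 ⇒ q_E = 9.125 − 0.125q_D.
Similarly q_D = 10 − 0.125q_E.
Plugging q_D into E's best response: q_E = 9.125 − 0.125(10 − 0.125q_E) ⇒ (63/64)q_E = 7.875, so q_E = 8.
Then q_D = 10 − 0.125·8 = 9.
P_E = 97 − 4·8 − 9 = 56.
Profit = (56 − 24)·8 = 256.

256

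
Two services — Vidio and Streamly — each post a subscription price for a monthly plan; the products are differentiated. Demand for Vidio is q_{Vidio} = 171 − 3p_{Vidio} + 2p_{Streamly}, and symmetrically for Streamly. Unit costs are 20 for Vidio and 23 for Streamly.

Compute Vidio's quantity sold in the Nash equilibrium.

114.9375

Vidio's profit: π = (p_{Vidio} − 20)(171 − 3p_{Vidio} + 2p_{Streamly}).
∂π/∂p_{Vidio} = 231 − 6p_{Vidio} + 2p_{Streamly} = 0 ⇒ p_{Vidio} = 38.5 + (1/3)p_{Streamly}.
Similarly p_{Streamly} = 40 + (1/3)p_{Vidio}.
Plugging p_{Streamly} into Vidio's best response: p_{Vidio} = 38.5 + (1/3)(40 + (1/3)p_{Vidio}) ⇒ (8/9)p_{Vidio} = 311/6, so p_{Vidio} = 58.3125.
Then p_{Streamly} = 40 + (1/3)·58.3125 = 59.4375.
q_{Vidio} = 171 − 3·58.3125 + 2·59.4375 = 114.9375.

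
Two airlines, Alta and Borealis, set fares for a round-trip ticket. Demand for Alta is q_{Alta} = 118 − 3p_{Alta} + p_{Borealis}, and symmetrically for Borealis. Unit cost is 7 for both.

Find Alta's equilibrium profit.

1297.92

Alta's profit: π = (p_{Alta} − 7)(118 − 3p_{Alta} + p_{Borealis}).
∂π/∂p_{Alta} = 139 − 6p_{Alta} + p_{Borealis} = 0 ⇒ p_{Alta} = 139/6 + (1/6)p_{Borealis}.
By symmetry p_{Borealis} = p_{Alta}; substituting into the reaction function, (5/6)p_{Alta} = 139/6 and p_{Alta} = 27.8.
q_{Alta} = 118 − 3·27.8 + 27.8 = 62.4.
Profit = (27.8 − 7)·62.4 = 1297.92.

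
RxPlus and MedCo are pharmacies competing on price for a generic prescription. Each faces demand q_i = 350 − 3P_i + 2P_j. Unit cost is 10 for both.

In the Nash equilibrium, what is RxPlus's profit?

RxPlus's profit: π = (P_{RxPlus} − 10)(350 − 3P_{RxPlus} + 2P_{MedCo}).
∂π/∂P_{RxPlus} = 380 − 6P_{RxPlus} + 2P_{MedCo} = 0 ⇒ P_{RxPlus} = 190/3 + (1/3)P_{MedCo}.
Setting P_{RxPlus} = P_{MedCo} in the reaction function: P_{RxPlus} = 190/3 + (1/3)P_{RxPlus}, so P_{RxPlus} = (190/3) / (2/3) = 95.
q_{RxPlus} = 350 − 3·95 + 2·95 = 255.
Profit = (95 − 10)·255 = 21675.

21675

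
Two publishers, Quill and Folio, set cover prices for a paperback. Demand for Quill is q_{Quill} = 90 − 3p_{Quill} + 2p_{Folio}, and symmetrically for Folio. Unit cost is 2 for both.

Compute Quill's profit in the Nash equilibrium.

Quill's profit: π = (p_{Quill} − 2)(90 − 3p_{Quill} + 2p_{Folio}).
∂π/∂p_{Quill} = 96 − 6p_{Quill} + 2p_{Folio} = 0 ⇒ p_{Quill} = 16 + (1/3)p_{Folio}.
Setting p_{Quill} = p_{Folio} in the reaction function: p_{Quill} = 16 + (1/3)p_{Quill}, so p_{Quill} = 16 / (2/3) = 24.
q_{Quill} = 90 − 3·24 + 2·24 = 66.
Profit = (24 − 2)·66 = 1452.

1452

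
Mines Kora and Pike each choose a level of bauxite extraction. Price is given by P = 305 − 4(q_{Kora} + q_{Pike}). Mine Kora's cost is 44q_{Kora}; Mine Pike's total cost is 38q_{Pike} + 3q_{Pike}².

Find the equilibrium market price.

Mine Kora's profit: π = q_{Kora}(305 − 4(q_{Kora} + q_{Pike})) − 44q_{Kora}.
∂π/∂q_{Kora} = 261 − 8q_{Kora} − 4q_{Pike} = 0, so q_{Kora} = 32.625 − 0.5q_{Pike}.
For Pike: ∂π/∂q_{Pike} = 267 − 14q_{Pike} − 4q_{Kora} = 0 ⇒ q_{Pike} = 267/14 − (2/7)q_{Kora}.
Substituting the second reaction function into the first: q_{Kora} = 32.625 − 0.5(267/14 − (2/7)q_{Kora}), which gives (6/7)q_{Kora} = 1293/56 ⇒ q_{Kora} = 26.9375.
Then q_{Pike} = 267/14 − (2/7)·26.9375 = 11.375.
Equilibrium price: P = 305 − 4·38.3125 = 151.75.

151.75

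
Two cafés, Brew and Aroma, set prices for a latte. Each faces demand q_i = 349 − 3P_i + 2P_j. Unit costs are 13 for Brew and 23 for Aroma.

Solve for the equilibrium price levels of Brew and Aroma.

98.875, 102.625

Brew's profit: π = (P_{Brew} − 13)(349 − 3P_{Brew} + 2P_{Aroma}).
∂π/∂P_{Brew} = 388 − 6P_{Brew} + 2P_{Aroma} = 0 ⇒ P_{Brew} = 194/3 + (1/3)P_{Aroma}.
Similarly P_{Aroma} = 209/3 + (1/3)P_{Brew}.
Solving the two reaction functions simultaneously: (1 − (1/3)(1/3))P_{Brew} = 194/3 + (1/3)·(209/3), so (8/9)P_{Brew} = 791/9 and P_{Brew} = 98.875.
Then P_{Aroma} = 209/3 + (1/3)·98.875 = 102.625.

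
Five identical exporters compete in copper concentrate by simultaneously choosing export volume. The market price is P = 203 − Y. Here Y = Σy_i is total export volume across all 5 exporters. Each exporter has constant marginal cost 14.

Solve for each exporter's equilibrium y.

31.5

A representative exporter's profit is π_i = y_i(203 − Y) − 14y_i, with Y = y_i + Σ_{j≠i} y_j.
First-order condition: 189 − 2y_i − Σ_{j≠i} y_j = 0.
In a symmetric equilibrium every exporter chooses the same y, so Σ_{j≠i} y_j = 4y. The condition becomes 189 − 6y = 0, giving y = 189/6 = 31.5.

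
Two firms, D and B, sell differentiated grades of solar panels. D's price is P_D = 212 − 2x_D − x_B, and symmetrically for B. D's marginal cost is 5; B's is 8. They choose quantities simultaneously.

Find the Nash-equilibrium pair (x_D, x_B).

41.6, 40.6

Firm D's profit: π = x_D(212 − 2x_D − x_B) − 5x_D.
∂π/∂x_D = 207 − 4x_D − x_B = 0 ⇒ x_D = 51.75 − 0.25x_B.
Similarly x_B = 51 − 0.25x_D.
Solving the two reaction functions simultaneously: (1 − (−0.25)(−0.25))x_D = 51.75 − 0.25·51, so 0.9375x_D = 39 and x_D = 41.6.
Then x_B = 51 − 0.25·41.6 = 40.6.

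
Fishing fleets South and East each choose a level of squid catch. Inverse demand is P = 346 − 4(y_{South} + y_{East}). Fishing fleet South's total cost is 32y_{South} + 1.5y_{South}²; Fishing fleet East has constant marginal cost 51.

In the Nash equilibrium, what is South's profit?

Fishing fleet South's profit: π = y_{South}(346 − 4(y_{South} + y_{East})) − 32y_{South} − 1.5y_{South}².
∂π/∂y_{South} = 314 − 11y_{South} − 4y_{East} = 0, so y_{South} = 314/11 − (4/11)y_{East}.
For East: ∂π/∂y_{East} = 295 − 8y_{East} − 4y_{South} = 0 ⇒ y_{East} = 36.875 − 0.5y_{South}.
Substituting the second reaction function into the first: y_{South} = 314/11 − (4/11)(36.875 − 0.5y_{South}), which gives (9/11)y_{South} = 333/22 ⇒ y_{South} = 18.5.
Then y_{East} = 36.875 − 0.5·18.5 = 27.625.
Price P = 346 − 4·46.125 = 161.5.
South's profit: (161.5 − 32)·18.5 − 1.5(18.5)² = 1882.375.

1882.375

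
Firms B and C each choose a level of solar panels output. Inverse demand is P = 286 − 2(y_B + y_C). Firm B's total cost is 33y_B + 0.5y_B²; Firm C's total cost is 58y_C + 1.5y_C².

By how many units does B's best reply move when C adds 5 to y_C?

-2

Firm B's profit: π = y_B(286 − 2(y_B + y_C)) − 33y_B − 0.5y_B².
∂π/∂y_B = 253 − 5y_B − 2y_C = 0, so y_B = 50.6 − 0.4y_C.
The reaction-function slope is −0.4, so a 5-unit rise in y_C moves y_B by −0.4 × 5 = −2. B's best response falls — the actions are strategic substitutes.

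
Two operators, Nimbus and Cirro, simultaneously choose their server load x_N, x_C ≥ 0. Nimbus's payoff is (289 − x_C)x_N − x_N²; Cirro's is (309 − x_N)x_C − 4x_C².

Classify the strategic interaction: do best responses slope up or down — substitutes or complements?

strategic substitutes

Expanding Nimbus's payoff: 289x_N − x_Cx_N − x_N².
∂π/∂x_N = 289 − x_C − 2x_N = 0, so x_N = 144.5 − 0.5x_C.
The best-response slope dx_N/dx_C = −0.5 < 0: the reaction function is downward-sloping, so the choices are strategic substitutes.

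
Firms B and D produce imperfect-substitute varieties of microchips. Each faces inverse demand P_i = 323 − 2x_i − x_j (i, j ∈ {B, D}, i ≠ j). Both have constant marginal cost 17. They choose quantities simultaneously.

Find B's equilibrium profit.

7490.88

Firm B's profit: π = x_B(323 − 2x_B − x_D) − 17x_B.
∂π/∂x_B = 306 − 4x_B − x_D = 0 ⇒ x_B = 76.5 − 0.25x_D.
Setting x_B = x_D in the reaction function: x_B = 76.5 − 0.25x_B, so x_B = 76.5 / 1.25 = 61.2.
P_B = 323 − 2·61.2 − 61.2 = 139.4.
Profit = (139.4 − 17)·61.2 = 7490.88.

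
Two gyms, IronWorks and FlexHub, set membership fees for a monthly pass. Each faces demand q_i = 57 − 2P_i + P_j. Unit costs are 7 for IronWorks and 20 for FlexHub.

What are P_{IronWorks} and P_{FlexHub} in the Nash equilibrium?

IronWorks's profit: π = (P_{IronWorks} − 7)(57 − 2P_{IronWorks} + P_{FlexHub}).
∂π/∂P_{IronWorks} = 71 − 4P_{IronWorks} + P_{FlexHub} = 0 ⇒ P_{IronWorks} = 17.75 + 0.25P_{FlexHub}.
Similarly P_{FlexHub} = 24.25 + 0.25P_{IronWorks}.
Plugging P_{FlexHub} into IronWorks's best response: P_{IronWorks} = 17.75 + 0.25(24.25 + 0.25P_{IronWorks}) ⇒ 0.9375P_{IronWorks} = 23.8125, so P_{IronWorks} = 25.4.
Then P_{FlexHub} = 24.25 + 0.25·25.4 = 30.6.

25.4, 30.6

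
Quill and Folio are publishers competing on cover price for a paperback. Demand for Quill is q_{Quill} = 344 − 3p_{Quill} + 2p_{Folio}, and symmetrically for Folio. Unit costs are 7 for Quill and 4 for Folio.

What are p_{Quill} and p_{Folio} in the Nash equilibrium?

90.6875, 89.5625

Quill's profit: π = (p_{Quill} − 7)(344 − 3p_{Quill} + 2p_{Folio}).
∂π/∂p_{Quill} = 365 − 6p_{Quill} + 2p_{Folio} = 0 ⇒ p_{Quill} = 365/6 + (1/3)p_{Folio}.
Similarly p_{Folio} = 178/3 + (1/3)p_{Quill}.
Plugging p_{Folio} into Quill's best response: p_{Quill} = 365/6 + (1/3)(178/3 + (1/3)p_{Quill}) ⇒ (8/9)p_{Quill} = 1451/18, so p_{Quill} = 90.6875.
Then p_{Folio} = 178/3 + (1/3)·90.6875 = 89.5625.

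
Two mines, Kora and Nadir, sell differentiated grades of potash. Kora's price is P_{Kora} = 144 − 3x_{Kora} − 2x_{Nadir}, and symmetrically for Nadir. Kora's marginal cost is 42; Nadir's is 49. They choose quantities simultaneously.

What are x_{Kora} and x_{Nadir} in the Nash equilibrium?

13.1875, 11.4375

Mine Kora's profit: π = x_{Kora}(144 − 3x_{Kora} − 2x_{Nadir}) − 42x_{Kora}.
∂π/∂x_{Kora} = 102 − 6x_{Kora} − 2x_{Nadir} = 0 ⇒ x_{Kora} = 17 − (1/3)x_{Nadir}.
Similarly x_{Nadir} = 95/6 − (1/3)x_{Kora}.
Plugging x_{Nadir} into Kora's best response: x_{Kora} = 17 − (1/3)(95/6 − (1/3)x_{Kora}) ⇒ (8/9)x_{Kora} = 211/18, so x_{Kora} = 13.1875.
Then x_{Nadir} = 95/6 − (1/3)·13.1875 = 11.4375.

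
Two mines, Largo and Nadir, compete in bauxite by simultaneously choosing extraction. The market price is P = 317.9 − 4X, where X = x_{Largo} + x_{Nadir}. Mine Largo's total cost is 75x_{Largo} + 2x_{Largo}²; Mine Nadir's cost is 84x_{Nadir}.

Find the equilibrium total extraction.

35.535

Mine Largo's profit: π = x_{Largo}(317.9 − 4(x_{Largo} + x_{Nadir})) − 75x_{Largo} − 2x_{Largo}².
∂π/∂x_{Largo} = 242.9 − 12x_{Largo} − 4x_{Nadir} = 0, so x_{Largo} = 2429/120 − (1/3)x_{Nadir}.
For Nadir: ∂π/∂x_{Nadir} = 233.9 − 8x_{Nadir} − 4x_{Largo} = 0 ⇒ x_{Nadir} = 29.2375 − 0.5x_{Largo}.
Substituting the second reaction function into the first: x_{Largo} = 2429/120 − (1/3)(29.2375 − 0.5x_{Largo}), which gives (5/6)x_{Largo} = 2519/240 ⇒ x_{Largo} = 12.595.
Then x_{Nadir} = 29.2375 − 0.5·12.595 = 22.94.
Total extraction: 12.595 + 22.94 = 35.535.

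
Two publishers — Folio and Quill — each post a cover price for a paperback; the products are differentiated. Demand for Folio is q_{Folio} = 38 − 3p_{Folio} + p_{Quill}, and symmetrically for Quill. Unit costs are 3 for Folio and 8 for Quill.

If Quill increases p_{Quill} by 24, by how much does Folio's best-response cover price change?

4

Folio's profit: π = (p_{Folio} − 3)(38 − 3p_{Folio} + p_{Quill}).
∂π/∂p_{Folio} = 47 − 6p_{Folio} + p_{Quill} = 0 ⇒ p_{Folio} = 47/6 + (1/6)p_{Quill}.
The reaction-function slope is 1/6, so a 24-unit rise in p_{Quill} moves p_{Folio} by 1/6 × 24 = 4. Folio's best response rises — the actions are strategic complements.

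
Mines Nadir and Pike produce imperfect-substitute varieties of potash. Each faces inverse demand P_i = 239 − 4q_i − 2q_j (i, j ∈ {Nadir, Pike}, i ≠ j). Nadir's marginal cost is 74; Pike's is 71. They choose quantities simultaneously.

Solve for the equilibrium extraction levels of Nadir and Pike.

16.4, 16.9

Mine Nadir's profit: π = q_{Nadir}(239 − 4q_{Nadir} − 2q_{Pike}) − 74q_{Nadir}.
∂π/∂q_{Nadir} = 165 − 8q_{Nadir} − 2q_{Pike} = 0 ⇒ q_{Nadir} = 20.625 − 0.25q_{Pike}.
Similarly q_{Pike} = 21 − 0.25q_{Nadir}.
Solving the two reaction functions simultaneously: (1 − (−0.25)(−0.25))q_{Nadir} = 20.625 − 0.25·21, so 0.9375q_{Nadir} = 15.375 and q_{Nadir} = 16.4.
Then q_{Pike} = 21 − 0.25·16.4 = 16.9.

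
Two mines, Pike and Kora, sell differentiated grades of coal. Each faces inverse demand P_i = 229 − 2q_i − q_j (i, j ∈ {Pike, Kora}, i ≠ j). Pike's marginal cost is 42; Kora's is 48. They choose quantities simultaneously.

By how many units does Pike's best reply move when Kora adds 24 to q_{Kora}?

-6

Mine Pike's profit: π = q_{Pike}(229 − 2q_{Pike} − q_{Kora}) − 42q_{Pike}.
∂π/∂q_{Pike} = 187 − 4q_{Pike} − q_{Kora} = 0 ⇒ q_{Pike} = 46.75 − 0.25q_{Kora}.
The reaction-function slope is −0.25, so a 24-unit rise in q_{Kora} moves q_{Pike} by −0.25 × 24 = −6. Pike's best response falls — the actions are strategic substitutes.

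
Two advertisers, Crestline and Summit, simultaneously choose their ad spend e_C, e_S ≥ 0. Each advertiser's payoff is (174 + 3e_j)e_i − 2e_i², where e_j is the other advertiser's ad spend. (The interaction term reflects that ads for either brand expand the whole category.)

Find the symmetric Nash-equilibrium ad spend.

174

Crestline's payoff is (174 + 3e_S)e_C − 2e_C².
∂π/∂e_C = 174 + 3e_S − 4e_C = 0, so e_C = 43.5 + 0.75e_S.
By symmetry e_S = e_C; substituting into the reaction function, 0.25e_C = 43.5 and e_C = 174.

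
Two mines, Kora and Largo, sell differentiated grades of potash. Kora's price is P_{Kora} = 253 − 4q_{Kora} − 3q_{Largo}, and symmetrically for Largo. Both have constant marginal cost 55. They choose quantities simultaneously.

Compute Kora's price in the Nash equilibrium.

127

Mine Kora's profit: π = q_{Kora}(253 − 4q_{Kora} − 3q_{Largo}) − 55q_{Kora}.
∂π/∂q_{Kora} = 198 − 8q_{Kora} − 3q_{Largo} = 0 ⇒ q_{Kora} = 24.75 − 0.375q_{Largo}.
The game is symmetric, so in equilibrium q_{Largo} = q_{Kora}: the reaction function gives 1.375q_{Kora} = 24.75, hence q_{Kora} = 18.
P_{Kora} = 253 − 4·18 − 3·18 = 127.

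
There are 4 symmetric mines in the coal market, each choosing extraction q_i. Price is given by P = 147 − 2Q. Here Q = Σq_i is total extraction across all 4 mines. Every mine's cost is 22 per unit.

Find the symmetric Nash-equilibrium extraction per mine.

A representative mine's profit is π_i = q_i(147 − 2Q) − 22q_i, with Q = q_i + Σ_{j≠i} q_j.
First-order condition: 125 − 4q_i − 2Σ_{j≠i} q_j = 0.
In a symmetric equilibrium every mine chooses the same q, so Σ_{j≠i} q_j = 3q. The condition becomes 125 − 10q = 0, giving q = 125/10 = 12.5.

12.5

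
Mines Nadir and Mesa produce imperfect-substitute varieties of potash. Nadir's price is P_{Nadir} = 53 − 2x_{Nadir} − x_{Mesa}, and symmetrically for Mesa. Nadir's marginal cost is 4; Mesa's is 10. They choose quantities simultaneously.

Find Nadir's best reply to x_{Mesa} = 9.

10

Mine Nadir's profit: π = x_{Nadir}(53 − 2x_{Nadir} − x_{Mesa}) − 4x_{Nadir}.
∂π/∂x_{Nadir} = 49 − 4x_{Nadir} − x_{Mesa} = 0 ⇒ x_{Nadir} = 12.25 − 0.25x_{Mesa}.
At x_{Mesa} = 9: x_{Nadir} = 12.25 − 0.25·9 = 10.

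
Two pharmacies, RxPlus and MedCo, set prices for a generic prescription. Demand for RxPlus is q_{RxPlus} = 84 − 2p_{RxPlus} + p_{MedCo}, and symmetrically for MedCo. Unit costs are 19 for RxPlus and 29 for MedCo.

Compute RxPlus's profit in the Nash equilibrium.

1058

RxPlus's profit: π = (p_{RxPlus} − 19)(84 − 2p_{RxPlus} + p_{MedCo}).
∂π/∂p_{RxPlus} = 122 − 4p_{RxPlus} + p_{MedCo} = 0 ⇒ p_{RxPlus} = 30.5 + 0.25p_{MedCo}.
Similarly p_{MedCo} = 35.5 + 0.25p_{RxPlus}.
Substituting the second reaction function into the first: p_{RxPlus} = 30.5 + 0.25(35.5 + 0.25p_{RxPlus}), which gives 0.9375p_{RxPlus} = 39.375 ⇒ p_{RxPlus} = 42.
Then p_{MedCo} = 35.5 + 0.25·42 = 46.
q_{RxPlus} = 84 − 2·42 + 46 = 46.
Profit = (42 − 19)·46 = 1058.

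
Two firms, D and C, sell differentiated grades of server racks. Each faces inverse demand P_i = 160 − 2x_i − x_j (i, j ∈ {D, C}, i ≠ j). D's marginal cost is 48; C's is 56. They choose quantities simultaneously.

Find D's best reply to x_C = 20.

23

Firm D's profit: π = x_D(160 − 2x_D − x_C) − 48x_D.
∂π/∂x_D = 112 − 4x_D − x_C = 0 ⇒ x_D = 28 − 0.25x_C.
At x_C = 20: x_D = 28 − 0.25·20 = 23.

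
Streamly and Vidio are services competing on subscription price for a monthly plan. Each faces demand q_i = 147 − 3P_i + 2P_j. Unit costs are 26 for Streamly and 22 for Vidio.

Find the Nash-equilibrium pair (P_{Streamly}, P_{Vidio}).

55.5, 54

Streamly's profit: π = (P_{Streamly} − 26)(147 − 3P_{Streamly} + 2P_{Vidio}).
∂π/∂P_{Streamly} = 225 − 6P_{Streamly} + 2P_{Vidio} = 0 ⇒ P_{Streamly} = 37.5 + (1/3)P_{Vidio}.
Similarly P_{Vidio} = 35.5 + (1/3)P_{Streamly}.
Solving the two reaction functions simultaneously: (1 − (1/3)(1/3))P_{Streamly} = 37.5 + (1/3)·35.5, so (8/9)P_{Streamly} = 148/3 and P_{Streamly} = 55.5.
Then P_{Vidio} = 35.5 + (1/3)·55.5 = 54.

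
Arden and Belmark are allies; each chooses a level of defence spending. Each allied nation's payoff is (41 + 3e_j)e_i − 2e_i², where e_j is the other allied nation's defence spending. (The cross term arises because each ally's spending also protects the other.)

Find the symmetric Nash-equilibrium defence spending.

Arden's payoff is (41 + 3e_B)e_A − 2e_A².
∂π/∂e_A = 41 + 3e_B − 4e_A = 0, so e_A = 10.25 + 0.75e_B.
By symmetry e_B = e_A; substituting into the reaction function, 0.25e_A = 10.25 and e_A = 41.

41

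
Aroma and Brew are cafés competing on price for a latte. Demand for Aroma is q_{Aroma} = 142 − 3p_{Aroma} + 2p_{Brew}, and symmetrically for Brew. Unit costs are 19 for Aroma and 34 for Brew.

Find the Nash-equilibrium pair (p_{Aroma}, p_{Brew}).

52.5625, 58.1875

Aroma's profit: π = (p_{Aroma} − 19)(142 − 3p_{Aroma} + 2p_{Brew}).
∂π/∂p_{Aroma} = 199 − 6p_{Aroma} + 2p_{Brew} = 0 ⇒ p_{Aroma} = 199/6 + (1/3)p_{Brew}.
Similarly p_{Brew} = 122/3 + (1/3)p_{Aroma}.
Solving the two reaction functions simultaneously: (1 − (1/3)(1/3))p_{Aroma} = 199/6 + (1/3)·(122/3), so (8/9)p_{Aroma} = 841/18 and p_{Aroma} = 52.5625.
Then p_{Brew} = 122/3 + (1/3)·52.5625 = 58.1875.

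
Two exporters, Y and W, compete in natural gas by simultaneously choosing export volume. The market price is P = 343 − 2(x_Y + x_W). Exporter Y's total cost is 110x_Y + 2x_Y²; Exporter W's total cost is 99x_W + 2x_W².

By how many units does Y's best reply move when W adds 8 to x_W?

-2

Exporter Y's profit: π = x_Y(343 − 2(x_Y + x_W)) − 110x_Y − 2x_Y².
∂π/∂x_Y = 233 − 8x_Y − 2x_W = 0, so x_Y = 29.125 − 0.25x_W.
The reaction-function slope is −0.25, so an 8-unit rise in x_W moves x_Y by −0.25 × 8 = −2. Y's best response falls — the actions are strategic substitutes.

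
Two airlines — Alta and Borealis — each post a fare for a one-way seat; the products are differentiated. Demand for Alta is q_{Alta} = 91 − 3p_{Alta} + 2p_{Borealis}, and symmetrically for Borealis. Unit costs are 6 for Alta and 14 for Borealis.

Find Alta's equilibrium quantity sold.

68.25

Alta's profit: π = (p_{Alta} − 6)(91 − 3p_{Alta} + 2p_{Borealis}).
∂π/∂p_{Alta} = 109 − 6p_{Alta} + 2p_{Borealis} = 0 ⇒ p_{Alta} = 109/6 + (1/3)p_{Borealis}.
Similarly p_{Borealis} = 133/6 + (1/3)p_{Alta}.
Substituting the second reaction function into the first: p_{Alta} = 109/6 + (1/3)(133/6 + (1/3)p_{Alta}), which gives (8/9)p_{Alta} = 230/9 ⇒ p_{Alta} = 28.75.
Then p_{Borealis} = 133/6 + (1/3)·28.75 = 31.75.
q_{Alta} = 91 − 3·28.75 + 2·31.75 = 68.25.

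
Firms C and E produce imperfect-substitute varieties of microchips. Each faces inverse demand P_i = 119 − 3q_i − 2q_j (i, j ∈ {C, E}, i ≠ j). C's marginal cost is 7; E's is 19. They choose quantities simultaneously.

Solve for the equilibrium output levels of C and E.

14.75, 11.75

Firm C's profit: π = q_C(119 − 3q_C − 2q_E) − 7q_C.
∂π/∂q_C = 112 − 6q_C − 2q_E = 0 ⇒ q_C = 56/3 − (1/3)q_E.
Similarly q_E = 50/3 − (1/3)q_C.
Solving the two reaction functions simultaneously: (1 − (−1/3)(−1/3))q_C = 56/3 − (1/3)·(50/3), so (8/9)q_C = 118/9 and q_C = 14.75.
Then q_E = 50/3 − (1/3)·14.75 = 11.75.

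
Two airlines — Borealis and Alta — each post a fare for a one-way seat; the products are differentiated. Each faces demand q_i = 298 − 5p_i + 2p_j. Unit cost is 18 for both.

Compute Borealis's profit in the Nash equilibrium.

Borealis's profit: π = (p_{Borealis} − 18)(298 − 5p_{Borealis} + 2p_{Alta}).
∂π/∂p_{Borealis} = 388 − 10p_{Borealis} + 2p_{Alta} = 0 ⇒ p_{Borealis} = 38.8 + 0.2p_{Alta}.
Setting p_{Borealis} = p_{Alta} in the reaction function: p_{Borealis} = 38.8 + 0.2p_{Borealis}, so p_{Borealis} = 38.8 / 0.8 = 48.5.
q_{Borealis} = 298 − 5·48.5 + 2·48.5 = 152.5.
Profit = (48.5 − 18)·152.5 = 4651.25.

4651.25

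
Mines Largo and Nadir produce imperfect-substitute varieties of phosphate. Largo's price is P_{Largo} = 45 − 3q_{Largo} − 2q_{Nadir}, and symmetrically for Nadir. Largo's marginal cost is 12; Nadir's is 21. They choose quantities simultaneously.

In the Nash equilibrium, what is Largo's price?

26.0625

Mine Largo's profit: π = q_{Largo}(45 − 3q_{Largo} − 2q_{Nadir}) − 12q_{Largo}.
∂π/∂q_{Largo} = 33 − 6q_{Largo} − 2q_{Nadir} = 0 ⇒ q_{Largo} = 5.5 − (1/3)q_{Nadir}.
Similarly q_{Nadir} = 4 − (1/3)q_{Largo}.
Substituting the second reaction function into the first: q_{Largo} = 5.5 − (1/3)(4 − (1/3)q_{Largo}), which gives (8/9)q_{Largo} = 25/6 ⇒ q_{Largo} = 4.6875.
Then q_{Nadir} = 4 − (1/3)·4.6875 = 2.4375.
P_{Largo} = 45 − 3·4.6875 − 2·2.4375 = 26.0625.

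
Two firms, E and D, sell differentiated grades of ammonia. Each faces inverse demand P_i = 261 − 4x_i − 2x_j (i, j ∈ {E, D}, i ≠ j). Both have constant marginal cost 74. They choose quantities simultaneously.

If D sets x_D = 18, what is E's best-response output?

Firm E's profit: π = x_E(261 − 4x_E − 2x_D) − 74x_E.
∂π/∂x_E = 187 − 8x_E − 2x_D = 0 ⇒ x_E = 23.375 − 0.25x_D.
At x_D = 18: x_E = 23.375 − 0.25·18 = 18.875.

18.875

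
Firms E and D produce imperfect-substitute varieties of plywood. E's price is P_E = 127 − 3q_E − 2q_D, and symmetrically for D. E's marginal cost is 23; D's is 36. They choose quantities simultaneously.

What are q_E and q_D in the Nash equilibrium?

Firm E's profit: π = q_E(127 − 3q_E − 2q_D) − 23q_E.
∂π/∂q_E = 104 − 6q_E − 2q_D = 0 ⇒ q_E = 52/3 − (1/3)q_D.
Similarly q_D = 91/6 − (1/3)q_E.
Solving the two reaction functions simultaneously: (1 − (−1/3)(−1/3))q_E = 52/3 − (1/3)·(91/6), so (8/9)q_E = 221/18 and q_E = 13.8125.
Then q_D = 91/6 − (1/3)·13.8125 = 10.5625.

13.8125, 10.5625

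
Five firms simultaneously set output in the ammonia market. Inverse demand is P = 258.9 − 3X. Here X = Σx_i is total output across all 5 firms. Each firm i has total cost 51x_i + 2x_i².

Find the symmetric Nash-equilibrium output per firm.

A representative firm's profit is π_i = x_i(258.9 − 3X) − 51x_i − 2x_i², with X = x_i + Σ_{j≠i} x_j.
First-order condition: 207.9 − 10x_i − 3Σ_{j≠i} x_j = 0.
Imposing symmetry (x_j = x for all j) turns Σ_{j≠i} x_j into 4x, so 207.9 = 22x and x = 9.45.

9.45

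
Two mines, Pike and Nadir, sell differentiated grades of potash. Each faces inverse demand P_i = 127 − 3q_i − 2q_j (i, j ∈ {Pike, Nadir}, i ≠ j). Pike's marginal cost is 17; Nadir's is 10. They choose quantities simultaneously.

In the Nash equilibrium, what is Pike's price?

56.9375

Mine Pike's profit: π = q_{Pike}(127 − 3q_{Pike} − 2q_{Nadir}) − 17q_{Pike}.
∂π/∂q_{Pike} = 110 − 6q_{Pike} − 2q_{Nadir} = 0 ⇒ q_{Pike} = 55/3 − (1/3)q_{Nadir}.
Similarly q_{Nadir} = 19.5 − (1/3)q_{Pike}.
Substituting the second reaction function into the first: q_{Pike} = 55/3 − (1/3)(19.5 − (1/3)q_{Pike}), which gives (8/9)q_{Pike} = 71/6 ⇒ q_{Pike} = 13.3125.
Then q_{Nadir} = 19.5 − (1/3)·13.3125 = 15.0625.
P_{Pike} = 127 − 3·13.3125 − 2·15.0625 = 56.9375.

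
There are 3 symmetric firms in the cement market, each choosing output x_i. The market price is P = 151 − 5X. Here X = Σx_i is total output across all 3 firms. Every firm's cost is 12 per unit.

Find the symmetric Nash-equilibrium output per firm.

A representative firm's profit is π_i = x_i(151 − 5X) − 12x_i, with X = x_i + Σ_{j≠i} x_j.
First-order condition: 139 − 10x_i − 5Σ_{j≠i} x_j = 0.
In a symmetric equilibrium every firm chooses the same x, so Σ_{j≠i} x_j = 2x. The condition becomes 139 − 20x = 0, giving x = 139/20 = 6.95.

6.95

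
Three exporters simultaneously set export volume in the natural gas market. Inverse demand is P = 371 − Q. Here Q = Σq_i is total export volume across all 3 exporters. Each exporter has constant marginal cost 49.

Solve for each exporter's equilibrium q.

A representative exporter's profit is π_i = q_i(371 − Q) − 49q_i, with Q = q_i + Σ_{j≠i} q_j.
First-order condition: 322 − 2q_i − Σ_{j≠i} q_j = 0.
In a symmetric equilibrium every exporter chooses the same q, so Σ_{j≠i} q_j = 2q. The condition becomes 322 − 4q = 0, giving q = 322/4 = 80.5.

80.5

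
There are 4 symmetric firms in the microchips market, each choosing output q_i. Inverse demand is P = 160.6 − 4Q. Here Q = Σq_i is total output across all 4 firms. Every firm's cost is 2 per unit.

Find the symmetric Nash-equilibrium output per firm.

7.93

A representative firm's profit is π_i = q_i(160.6 − 4Q) − 2q_i, with Q = q_i + Σ_{j≠i} q_j.
First-order condition: 158.6 − 8q_i − 4Σ_{j≠i} q_j = 0.
In a symmetric equilibrium every firm chooses the same q, so Σ_{j≠i} q_j = 3q. The condition becomes 158.6 − 20q = 0, giving q = 158.6/20 = 7.93.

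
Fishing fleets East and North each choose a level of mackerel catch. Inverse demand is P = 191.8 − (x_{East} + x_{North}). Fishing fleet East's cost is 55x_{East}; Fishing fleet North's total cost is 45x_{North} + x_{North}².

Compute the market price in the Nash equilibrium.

112.2

Fishing fleet East's profit: π = x_{East}(191.8 − (x_{East} + x_{North})) − 55x_{East}.
∂π/∂x_{East} = 136.8 − 2x_{East} − x_{North} = 0, so x_{East} = 68.4 − 0.5x_{North}.
For North: ∂π/∂x_{North} = 146.8 − 4x_{North} − x_{East} = 0 ⇒ x_{North} = 36.7 − 0.25x_{East}.
Substituting the second reaction function into the first: x_{East} = 68.4 − 0.5(36.7 − 0.25x_{East}), which gives 0.875x_{East} = 50.05 ⇒ x_{East} = 57.2.
Then x_{North} = 36.7 − 0.25·57.2 = 22.4.
Equilibrium price: P = 191.8 − 79.6 = 112.2.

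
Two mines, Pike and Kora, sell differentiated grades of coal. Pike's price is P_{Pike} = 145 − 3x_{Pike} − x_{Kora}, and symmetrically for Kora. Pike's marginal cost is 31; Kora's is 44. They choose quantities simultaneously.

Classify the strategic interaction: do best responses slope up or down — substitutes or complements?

Mine Pike's profit: π = x_{Pike}(145 − 3x_{Pike} − x_{Kora}) − 31x_{Pike}.
∂π/∂x_{Pike} = 114 − 6x_{Pike} − x_{Kora} = 0 ⇒ x_{Pike} = 19 − (1/6)x_{Kora}.
The best-response slope dx_{Pike}/dx_{Kora} = −1/6 < 0: the reaction function is downward-sloping, so the choices are strategic substitutes.

strategic substitutes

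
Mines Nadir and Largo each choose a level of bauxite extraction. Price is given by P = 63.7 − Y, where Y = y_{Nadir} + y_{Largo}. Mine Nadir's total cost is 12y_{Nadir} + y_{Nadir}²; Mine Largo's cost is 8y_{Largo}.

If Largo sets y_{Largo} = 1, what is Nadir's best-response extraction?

12.675

Mine Nadir's profit: π = y_{Nadir}(63.7 − (y_{Nadir} + y_{Largo})) − 12y_{Nadir} − y_{Nadir}².
∂π/∂y_{Nadir} = 51.7 − 4y_{Nadir} − y_{Largo} = 0, so y_{Nadir} = 12.925 − 0.25y_{Largo}.
At y_{Largo} = 1: y_{Nadir} = 12.925 − 0.25·1 = 12.675.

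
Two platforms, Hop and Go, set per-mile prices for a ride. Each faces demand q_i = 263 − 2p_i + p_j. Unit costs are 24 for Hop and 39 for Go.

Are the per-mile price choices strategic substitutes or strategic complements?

strategic complements

Hop's profit: π = (p_{Hop} − 24)(263 − 2p_{Hop} + p_{Go}).
∂π/∂p_{Hop} = 311 − 4p_{Hop} + p_{Go} = 0 ⇒ p_{Hop} = 77.75 + 0.25p_{Go}.
The best-response slope dp_{Hop}/dp_{Go} = 0.25 > 0: the reaction function is upward-sloping, so the choices are strategic complements.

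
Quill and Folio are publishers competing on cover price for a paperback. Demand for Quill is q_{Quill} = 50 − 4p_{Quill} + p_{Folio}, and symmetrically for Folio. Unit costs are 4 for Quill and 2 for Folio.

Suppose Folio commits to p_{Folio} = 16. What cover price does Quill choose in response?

10.25

Quill's profit: π = (p_{Quill} − 4)(50 − 4p_{Quill} + p_{Folio}).
∂π/∂p_{Quill} = 66 − 8p_{Quill} + p_{Folio} = 0 ⇒ p_{Quill} = 8.25 + 0.125p_{Folio}.
At p_{Folio} = 16: p_{Quill} = 8.25 + 0.125·16 = 10.25.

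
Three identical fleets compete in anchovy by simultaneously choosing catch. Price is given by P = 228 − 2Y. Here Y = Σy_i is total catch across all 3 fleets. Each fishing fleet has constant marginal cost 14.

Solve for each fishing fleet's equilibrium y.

26.75

A representative fishing fleet's profit is π_i = y_i(228 − 2Y) − 14y_i, with Y = y_i + Σ_{j≠i} y_j.
First-order condition: 214 − 4y_i − 2Σ_{j≠i} y_j = 0.
In a symmetric equilibrium every fishing fleet chooses the same y, so Σ_{j≠i} y_j = 2y. The condition becomes 214 − 8y = 0, giving y = 214/8 = 26.75.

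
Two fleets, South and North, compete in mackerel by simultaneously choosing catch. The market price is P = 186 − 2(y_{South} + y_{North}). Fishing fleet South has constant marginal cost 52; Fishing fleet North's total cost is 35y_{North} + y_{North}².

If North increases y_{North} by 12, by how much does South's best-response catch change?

-6

Fishing fleet South's profit: π = y_{South}(186 − 2(y_{South} + y_{North})) − 52y_{South}.
∂π/∂y_{South} = 134 − 4y_{South} − 2y_{North} = 0, so y_{South} = 33.5 − 0.5y_{North}.
The reaction-function slope is −0.5, so a 12-unit rise in y_{North} moves y_{South} by −0.5 × 12 = −6. South's best response falls — the actions are strategic substitutes.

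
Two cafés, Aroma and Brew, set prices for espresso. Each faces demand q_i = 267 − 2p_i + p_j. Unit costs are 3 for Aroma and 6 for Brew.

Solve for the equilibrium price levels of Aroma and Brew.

91.4, 92.6

Aroma's profit: π = (p_{Aroma} − 3)(267 − 2p_{Aroma} + p_{Brew}).
∂π/∂p_{Aroma} = 273 − 4p_{Aroma} + p_{Brew} = 0 ⇒ p_{Aroma} = 68.25 + 0.25p_{Brew}.
Similarly p_{Brew} = 69.75 + 0.25p_{Aroma}.
Plugging p_{Brew} into Aroma's best response: p_{Aroma} = 68.25 + 0.25(69.75 + 0.25p_{Aroma}) ⇒ 0.9375p_{Aroma} = 85.6875, so p_{Aroma} = 91.4.
Then p_{Brew} = 69.75 + 0.25·91.4 = 92.6.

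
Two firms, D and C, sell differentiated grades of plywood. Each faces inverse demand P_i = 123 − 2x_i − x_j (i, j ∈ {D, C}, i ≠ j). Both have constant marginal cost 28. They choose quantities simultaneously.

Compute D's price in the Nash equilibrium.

66

Firm D's profit: π = x_D(123 − 2x_D − x_C) − 28x_D.
∂π/∂x_D = 95 − 4x_D − x_C = 0 ⇒ x_D = 23.75 − 0.25x_C.
The game is symmetric, so in equilibrium x_C = x_D: the reaction function gives 1.25x_D = 23.75, hence x_D = 19.
P_D = 123 − 2·19 − 19 = 66.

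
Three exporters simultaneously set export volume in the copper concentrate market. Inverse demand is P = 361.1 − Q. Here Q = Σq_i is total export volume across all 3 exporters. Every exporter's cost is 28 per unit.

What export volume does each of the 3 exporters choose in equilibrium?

83.275

A representative exporter's profit is π_i = q_i(361.1 − Q) − 28q_i, with Q = q_i + Σ_{j≠i} q_j.
First-order condition: 333.1 − 2q_i − Σ_{j≠i} q_j = 0.
In a symmetric equilibrium every exporter chooses the same q, so Σ_{j≠i} q_j = 2q. The condition becomes 333.1 − 4q = 0, giving q = 333.1/4 = 83.275.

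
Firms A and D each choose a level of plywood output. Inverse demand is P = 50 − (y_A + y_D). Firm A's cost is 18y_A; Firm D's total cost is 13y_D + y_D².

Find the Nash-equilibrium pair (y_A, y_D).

Firm A's profit: π = y_A(50 − (y_A + y_D)) − 18y_A.
∂π/∂y_A = 32 − 2y_A − y_D = 0, so y_A = 16 − 0.5y_D.
For D: ∂π/∂y_D = 37 − 4y_D − y_A = 0 ⇒ y_D = 9.25 − 0.25y_A.
Substituting the second reaction function into the first: y_A = 16 − 0.5(9.25 − 0.25y_A), which gives 0.875y_A = 11.375 ⇒ y_A = 13.
Then y_D = 9.25 − 0.25·13 = 6.

13, 6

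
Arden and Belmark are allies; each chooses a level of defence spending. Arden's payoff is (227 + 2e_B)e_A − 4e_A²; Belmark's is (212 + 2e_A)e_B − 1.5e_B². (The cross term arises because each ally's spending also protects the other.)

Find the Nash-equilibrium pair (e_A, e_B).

Expanding Arden's payoff: 227e_A + 2e_Be_A − 4e_A².
∂π/∂e_A = 227 + 2e_B − 8e_A = 0, so e_A = 28.375 + 0.25e_B.
Likewise for Belmark: e_B = 212/3 + (2/3)e_A.
Solving the two reaction functions simultaneously: (1 − (0.25)(2/3))e_A = 28.375 + 0.25·(212/3), so (5/6)e_A = 1105/24 and e_A = 55.25.
Then e_B = 212/3 + (2/3)·55.25 = 107.5.

55.25, 107.5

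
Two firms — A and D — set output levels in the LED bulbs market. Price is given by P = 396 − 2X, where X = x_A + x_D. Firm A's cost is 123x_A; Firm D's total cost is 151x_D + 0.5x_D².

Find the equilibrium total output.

81.8125

Firm A's profit: π = x_A(396 − 2(x_A + x_D)) − 123x_A.
∂π/∂x_A = 273 − 4x_A − 2x_D = 0, so x_A = 68.25 − 0.5x_D.
For D: ∂π/∂x_D = 245 − 5x_D − 2x_A = 0 ⇒ x_D = 49 − 0.4x_A.
Plugging x_D into A's best response: x_A = 68.25 − 0.5(49 − 0.4x_A) ⇒ 0.8x_A = 43.75, so x_A = 54.6875.
Then x_D = 49 − 0.4·54.6875 = 27.125.
Total output: 54.6875 + 27.125 = 81.8125.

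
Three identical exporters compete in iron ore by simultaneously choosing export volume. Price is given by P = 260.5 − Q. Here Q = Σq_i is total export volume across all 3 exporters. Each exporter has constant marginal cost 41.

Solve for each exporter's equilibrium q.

54.875

A representative exporter's profit is π_i = q_i(260.5 − Q) − 41q_i, with Q = q_i + Σ_{j≠i} q_j.
First-order condition: 219.5 − 2q_i − Σ_{j≠i} q_j = 0.
With identical exporters, set every q_j = q: then 219.5 − 2q − 2q = 0, i.e. q = 219.5/4 = 54.875.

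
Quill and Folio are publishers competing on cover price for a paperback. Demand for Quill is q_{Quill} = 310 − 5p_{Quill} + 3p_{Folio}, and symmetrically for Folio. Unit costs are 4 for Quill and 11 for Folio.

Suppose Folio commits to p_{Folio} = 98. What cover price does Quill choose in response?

Quill's profit: π = (p_{Quill} − 4)(310 − 5p_{Quill} + 3p_{Folio}).
∂π/∂p_{Quill} = 330 − 10p_{Quill} + 3p_{Folio} = 0 ⇒ p_{Quill} = 33 + 0.3p_{Folio}.
At p_{Folio} = 98: p_{Quill} = 33 + 0.3·98 = 62.4.

62.4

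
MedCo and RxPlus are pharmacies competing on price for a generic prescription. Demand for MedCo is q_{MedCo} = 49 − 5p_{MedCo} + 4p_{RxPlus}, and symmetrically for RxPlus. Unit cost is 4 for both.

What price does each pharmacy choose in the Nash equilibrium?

MedCo's profit: π = (p_{MedCo} − 4)(49 − 5p_{MedCo} + 4p_{RxPlus}).
∂π/∂p_{MedCo} = 69 − 10p_{MedCo} + 4p_{RxPlus} = 0 ⇒ p_{MedCo} = 6.9 + 0.4p_{RxPlus}.
Setting p_{MedCo} = p_{RxPlus} in the reaction function: p_{MedCo} = 6.9 + 0.4p_{MedCo}, so p_{MedCo} = 6.9 / 0.6 = 11.5.

11.5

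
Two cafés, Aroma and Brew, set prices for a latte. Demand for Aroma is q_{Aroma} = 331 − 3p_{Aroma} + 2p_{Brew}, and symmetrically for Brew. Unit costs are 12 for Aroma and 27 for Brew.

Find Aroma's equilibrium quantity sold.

247.6875

Aroma's profit: π = (p_{Aroma} − 12)(331 − 3p_{Aroma} + 2p_{Brew}).
∂π/∂p_{Aroma} = 367 − 6p_{Aroma} + 2p_{Brew} = 0 ⇒ p_{Aroma} = 367/6 + (1/3)p_{Brew}.
Similarly p_{Brew} = 206/3 + (1/3)p_{Aroma}.
Plugging p_{Brew} into Aroma's best response: p_{Aroma} = 367/6 + (1/3)(206/3 + (1/3)p_{Aroma}) ⇒ (8/9)p_{Aroma} = 1513/18, so p_{Aroma} = 94.5625.
Then p_{Brew} = 206/3 + (1/3)·94.5625 = 100.1875.
q_{Aroma} = 331 − 3·94.5625 + 2·100.1875 = 247.6875.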